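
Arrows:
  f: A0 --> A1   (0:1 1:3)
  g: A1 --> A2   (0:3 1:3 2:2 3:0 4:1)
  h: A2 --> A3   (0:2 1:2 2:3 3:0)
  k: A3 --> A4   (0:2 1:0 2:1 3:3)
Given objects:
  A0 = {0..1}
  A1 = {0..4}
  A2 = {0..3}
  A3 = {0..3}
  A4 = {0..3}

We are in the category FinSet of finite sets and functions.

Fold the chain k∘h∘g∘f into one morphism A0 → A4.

  0 f-->1 g-->3 h-->0 k-->2
  1 f-->3 g-->0 h-->2 k-->1
⟦path⟧: (0:2 1:1)

Answer: (0:2 1:1)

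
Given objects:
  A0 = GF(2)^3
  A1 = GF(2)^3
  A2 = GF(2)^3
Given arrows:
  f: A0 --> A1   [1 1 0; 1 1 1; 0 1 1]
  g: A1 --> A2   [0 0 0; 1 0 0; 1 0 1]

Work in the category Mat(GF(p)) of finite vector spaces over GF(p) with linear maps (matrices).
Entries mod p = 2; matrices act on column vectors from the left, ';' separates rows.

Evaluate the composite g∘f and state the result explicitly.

Answer: [0 0 0; 1 1 0; 1 0 1]

Derivation:
  e0=(1,0,0) f-->(1,1,0) g-->(0,1,1)
  e1=(0,1,0) f-->(1,1,1) g-->(0,1,0)
  e2=(0,0,1) f-->(0,1,1) g-->(0,0,1)
composite: [0 0 0; 1 1 0; 1 0 1]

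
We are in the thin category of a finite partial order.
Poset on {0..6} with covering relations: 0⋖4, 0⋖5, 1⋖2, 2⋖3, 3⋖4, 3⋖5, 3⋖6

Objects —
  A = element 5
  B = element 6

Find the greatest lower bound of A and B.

Answer: A∧B = 3

Trace:
{x : x⊑A ∧ x⊑B} = {1,2,3}  (A=5, B=6)
  1 ⊑ 3
  2 ⊑ 3
  3 ⊑ 3
glb = 3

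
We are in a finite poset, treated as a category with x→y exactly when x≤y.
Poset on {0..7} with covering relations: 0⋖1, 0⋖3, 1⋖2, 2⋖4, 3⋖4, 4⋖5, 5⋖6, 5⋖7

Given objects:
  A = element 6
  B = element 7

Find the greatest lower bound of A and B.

Lower bounds of A=6 and B=7: {0,1,2,3,4,5}
  0 ≤ 5
  1 ≤ 5
  2 ≤ 5
  3 ≤ 5
  4 ≤ 5
  5 ≤ 5
glb = 5

Answer: A∧B = 5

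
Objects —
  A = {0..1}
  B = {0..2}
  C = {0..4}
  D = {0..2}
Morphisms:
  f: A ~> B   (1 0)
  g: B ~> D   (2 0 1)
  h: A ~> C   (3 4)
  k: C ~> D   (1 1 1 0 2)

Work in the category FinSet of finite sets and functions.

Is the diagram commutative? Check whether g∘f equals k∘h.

Answer: COMMUTES

Trace:
Path 1 = f;g:
  0 f~>1 g~>0
  1 f~>0 g~>2
  composite₁ = (0 2)
Path 2 = h;k:
  0 h~>3 k~>0
  1 h~>4 k~>2
  composite₂ = (0 2)
Equal? equal; square commutes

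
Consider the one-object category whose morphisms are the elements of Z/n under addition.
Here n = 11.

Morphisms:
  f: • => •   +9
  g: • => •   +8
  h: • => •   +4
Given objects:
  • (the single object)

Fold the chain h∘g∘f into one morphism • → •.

  0 +9≡9 +8≡6 +4≡10  (mod 11)
⟦path⟧: +10

Answer: +10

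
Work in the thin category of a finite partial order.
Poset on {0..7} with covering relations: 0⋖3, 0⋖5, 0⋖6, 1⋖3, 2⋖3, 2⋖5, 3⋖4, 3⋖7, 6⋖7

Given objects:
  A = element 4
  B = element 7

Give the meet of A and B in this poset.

Answer: A∧B = 3

Work:
Common predecessors of 4,7: {0,1,2,3}
  0 ≤ 3
  1 ≤ 3
  2 ≤ 3
  3 ≤ 3
glb = 3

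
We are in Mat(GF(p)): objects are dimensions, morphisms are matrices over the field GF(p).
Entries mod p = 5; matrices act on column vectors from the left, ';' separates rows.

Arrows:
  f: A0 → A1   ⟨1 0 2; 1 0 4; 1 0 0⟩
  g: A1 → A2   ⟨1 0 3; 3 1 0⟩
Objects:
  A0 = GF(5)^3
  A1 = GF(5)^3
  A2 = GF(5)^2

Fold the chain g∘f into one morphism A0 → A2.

  e0=[1,0,0] f→[1,1,1] g→[4,4]
  e1=[0,1,0] f→[0,0,0] g→[0,0]
  e2=[0,0,1] f→[2,4,0] g→[2,0]
⟦path⟧: ⟨4 0 2; 4 0 0⟩

Answer: ⟨4 0 2; 4 0 0⟩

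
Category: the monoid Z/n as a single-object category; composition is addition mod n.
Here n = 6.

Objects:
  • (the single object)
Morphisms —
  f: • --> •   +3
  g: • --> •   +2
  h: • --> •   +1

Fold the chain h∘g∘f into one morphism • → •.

  0 +3≡3 +2≡5 +1≡0  (mod 6)
result: +0

Answer: +0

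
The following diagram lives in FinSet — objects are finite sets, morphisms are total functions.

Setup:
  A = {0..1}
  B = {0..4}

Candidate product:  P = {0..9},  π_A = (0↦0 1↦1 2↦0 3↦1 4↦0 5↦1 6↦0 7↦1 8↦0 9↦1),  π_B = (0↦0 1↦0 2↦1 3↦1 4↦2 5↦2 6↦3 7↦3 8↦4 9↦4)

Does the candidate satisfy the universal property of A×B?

Answer: VALID PRODUCT

Work:
|A|·|B| = 2·5 = 10;  |P| = 10
Check the pairing map k ↦ (π_A(k), π_B(k)):
  0 ↦ (0,0)
  1 ↦ (1,0)
  2 ↦ (0,1)
  3 ↦ (1,1)
  4 ↦ (0,2)
  5 ↦ (1,2)
  6 ↦ (0,3)
  7 ↦ (1,3)
  8 ↦ (0,4)
  9 ↦ (1,4)
distinct pairs in image: 10 / 10 needed
  → bijection onto A×B; projections well-typed.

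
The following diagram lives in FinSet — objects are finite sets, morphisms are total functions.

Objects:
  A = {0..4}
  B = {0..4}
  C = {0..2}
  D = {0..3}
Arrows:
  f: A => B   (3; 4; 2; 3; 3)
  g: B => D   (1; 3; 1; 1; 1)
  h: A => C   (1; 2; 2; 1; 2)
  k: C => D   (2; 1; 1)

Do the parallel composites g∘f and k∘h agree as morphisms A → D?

Answer: COMMUTES

Trace:
Path 1 = f;g:
  0 f=>3 g=>1
  1 f=>4 g=>1
  2 f=>2 g=>1
  3 f=>3 g=>1
  4 f=>3 g=>1
  ⟦path⟧₁ = (1; 1; 1; 1; 1)
Path 2 = h;k:
  0 h=>1 k=>1
  1 h=>2 k=>1
  2 h=>2 k=>1
  3 h=>1 k=>1
  4 h=>2 k=>1
  ⟦path⟧₂ = (1; 1; 1; 1; 1)
Equal? YES — commutes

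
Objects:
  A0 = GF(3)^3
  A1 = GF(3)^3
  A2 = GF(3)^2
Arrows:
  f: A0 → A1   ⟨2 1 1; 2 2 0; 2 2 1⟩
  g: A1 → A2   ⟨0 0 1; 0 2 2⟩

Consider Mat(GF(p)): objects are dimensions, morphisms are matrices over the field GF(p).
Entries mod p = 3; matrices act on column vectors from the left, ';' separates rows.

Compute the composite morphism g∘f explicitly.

Answer: ⟨2 2 1; 2 2 2⟩

Derivation:
  e0=[1,0,0] f→[2,2,2] g→[2,2]
  e1=[0,1,0] f→[1,2,2] g→[2,2]
  e2=[0,0,1] f→[1,0,1] g→[1,2]
⟦path⟧: ⟨2 2 1; 2 2 2⟩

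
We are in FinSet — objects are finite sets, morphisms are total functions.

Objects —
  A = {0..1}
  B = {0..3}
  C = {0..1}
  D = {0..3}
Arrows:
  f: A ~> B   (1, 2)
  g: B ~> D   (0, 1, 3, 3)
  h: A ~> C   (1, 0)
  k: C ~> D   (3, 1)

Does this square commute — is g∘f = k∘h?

Answer: COMMUTES

Derivation:
Along f;g (path 1):
  0 f~>1 g~>1
  1 f~>2 g~>3
  result₁ = (1, 3)
Along h;k (path 2):
  0 h~>1 k~>1
  1 h~>0 k~>3
  result₂ = (1, 3)
Equal? YES — commutes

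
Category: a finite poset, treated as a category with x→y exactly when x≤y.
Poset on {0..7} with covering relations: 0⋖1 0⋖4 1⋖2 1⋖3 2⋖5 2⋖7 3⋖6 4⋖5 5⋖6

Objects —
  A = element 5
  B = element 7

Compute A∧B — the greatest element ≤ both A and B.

Answer: A∧B = 2

Derivation:
Common predecessors of 5,7: {0,1,2}
  0 ≤ 2
  1 ≤ 2
  2 ≤ 2
glb = 2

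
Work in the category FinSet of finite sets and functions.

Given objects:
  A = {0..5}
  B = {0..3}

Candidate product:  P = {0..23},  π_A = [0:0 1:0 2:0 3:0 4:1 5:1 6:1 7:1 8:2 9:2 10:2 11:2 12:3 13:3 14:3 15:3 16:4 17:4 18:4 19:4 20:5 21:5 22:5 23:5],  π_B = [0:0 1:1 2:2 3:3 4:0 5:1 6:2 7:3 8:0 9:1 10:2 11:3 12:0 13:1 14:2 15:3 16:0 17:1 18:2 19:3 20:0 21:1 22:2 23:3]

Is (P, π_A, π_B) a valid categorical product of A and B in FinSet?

Answer: VALID PRODUCT

Work:
|A|·|B| = 6·4 = 24;  |P| = 24
Check the pairing map k ↦ (π_A(k), π_B(k)):
  0 : (0,0)
  1 : (0,1)
  2 : (0,2)
  3 : (0,3)
  4 : (1,0)
  5 : (1,1)
  6 : (1,2)
  7 : (1,3)
  8 : (2,0)
  9 : (2,1)
  10 : (2,2)
  11 : (2,3)
  12 : (3,0)
  13 : (3,1)
  14 : (3,2)
  15 : (3,3)
  16 : (4,0)
  17 : (4,1)
  18 : (4,2)
  19 : (4,3)
  20 : (5,0)
  21 : (5,1)
  22 : (5,2)
  23 : (5,3)
distinct pairs in image: 24 / 24 needed
  → bijection onto A×B; projections well-typed.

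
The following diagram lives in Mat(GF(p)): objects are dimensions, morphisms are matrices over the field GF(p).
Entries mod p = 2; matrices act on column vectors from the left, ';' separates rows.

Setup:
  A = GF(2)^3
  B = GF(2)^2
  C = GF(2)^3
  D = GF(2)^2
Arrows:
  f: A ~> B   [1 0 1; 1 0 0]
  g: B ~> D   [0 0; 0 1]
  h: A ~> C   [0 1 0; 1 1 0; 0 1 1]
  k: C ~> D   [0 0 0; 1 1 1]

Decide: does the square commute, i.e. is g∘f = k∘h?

Path 1 = f;g:
  e0=⟨1,0,0⟩ f~>⟨1,1⟩ g~>⟨0,1⟩
  e1=⟨0,1,0⟩ f~>⟨0,0⟩ g~>⟨0,0⟩
  e2=⟨0,0,1⟩ f~>⟨1,0⟩ g~>⟨0,0⟩
  ⟦path⟧₁ = [0 0 0; 1 0 0]
Path 2 = h;k:
  e0=⟨1,0,0⟩ h~>⟨0,1,0⟩ k~>⟨0,1⟩
  e1=⟨0,1,0⟩ h~>⟨1,1,1⟩ k~>⟨0,1⟩
  e2=⟨0,0,1⟩ h~>⟨0,0,1⟩ k~>⟨0,1⟩
  ⟦path⟧₂ = [0 0 0; 1 1 1]
Equal? distinct morphisms ✗

Answer: DOES NOT COMMUTE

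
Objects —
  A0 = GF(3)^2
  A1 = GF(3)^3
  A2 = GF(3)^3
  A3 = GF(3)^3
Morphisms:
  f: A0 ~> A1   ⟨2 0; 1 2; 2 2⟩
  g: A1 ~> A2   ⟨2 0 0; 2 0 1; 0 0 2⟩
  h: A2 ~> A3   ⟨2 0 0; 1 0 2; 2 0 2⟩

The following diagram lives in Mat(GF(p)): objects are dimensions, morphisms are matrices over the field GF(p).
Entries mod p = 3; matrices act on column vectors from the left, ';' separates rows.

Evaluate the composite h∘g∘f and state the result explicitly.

  e0=⟨1,0⟩ f~>⟨2,1,2⟩ g~>⟨1,0,1⟩ h~>⟨2,0,1⟩
  e1=⟨0,1⟩ f~>⟨0,2,2⟩ g~>⟨0,2,1⟩ h~>⟨0,2,2⟩
⟦path⟧: ⟨2 0; 0 2; 1 2⟩

Answer: ⟨2 0; 0 2; 1 2⟩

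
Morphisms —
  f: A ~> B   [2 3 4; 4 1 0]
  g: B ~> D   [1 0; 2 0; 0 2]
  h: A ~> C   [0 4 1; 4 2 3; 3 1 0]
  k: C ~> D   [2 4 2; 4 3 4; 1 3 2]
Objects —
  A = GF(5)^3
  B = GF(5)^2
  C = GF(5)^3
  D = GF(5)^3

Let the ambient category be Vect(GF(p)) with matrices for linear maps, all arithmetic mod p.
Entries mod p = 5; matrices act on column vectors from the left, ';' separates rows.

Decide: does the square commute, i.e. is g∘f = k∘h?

Answer: COMMUTES

Derivation:
1) trace f;g:
  e0=⟨1,0,0⟩ f~>⟨2,4⟩ g~>⟨2,4,3⟩
  e1=⟨0,1,0⟩ f~>⟨3,1⟩ g~>⟨3,1,2⟩
  e2=⟨0,0,1⟩ f~>⟨4,0⟩ g~>⟨4,3,0⟩
  ⟦path⟧₁ = [2 3 4; 4 1 3; 3 2 0]
2) trace h;k:
  e0=⟨1,0,0⟩ h~>⟨0,4,3⟩ k~>⟨2,4,3⟩
  e1=⟨0,1,0⟩ h~>⟨4,2,1⟩ k~>⟨3,1,2⟩
  e2=⟨0,0,1⟩ h~>⟨1,3,0⟩ k~>⟨4,3,0⟩
  ⟦path⟧₂ = [2 3 4; 4 1 3; 3 2 0]
Equal? YES — commutes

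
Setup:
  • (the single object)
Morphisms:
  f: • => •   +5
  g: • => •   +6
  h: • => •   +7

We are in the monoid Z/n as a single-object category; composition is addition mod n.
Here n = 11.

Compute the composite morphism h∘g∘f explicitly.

  0 +5≡5 +6≡0 +7≡7  (mod 11)
⟦path⟧: +7

Answer: +7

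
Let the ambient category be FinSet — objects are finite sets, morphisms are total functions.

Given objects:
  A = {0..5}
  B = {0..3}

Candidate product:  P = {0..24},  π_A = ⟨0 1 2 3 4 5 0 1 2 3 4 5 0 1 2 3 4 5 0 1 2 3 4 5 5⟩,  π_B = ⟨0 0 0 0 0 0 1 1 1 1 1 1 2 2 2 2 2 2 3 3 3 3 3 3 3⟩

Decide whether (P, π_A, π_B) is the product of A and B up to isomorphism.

|A|·|B| = 6·4 = 24;  |P| = 25
  → cardinalities differ; no bijection possible.

Answer: NOT A VALID PRODUCT — |P|=25 ≠ |A|·|B|=24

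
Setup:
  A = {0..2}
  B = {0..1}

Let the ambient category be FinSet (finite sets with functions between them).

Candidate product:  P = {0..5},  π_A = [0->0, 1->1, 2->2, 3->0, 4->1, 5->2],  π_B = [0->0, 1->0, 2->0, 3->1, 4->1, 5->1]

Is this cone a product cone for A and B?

Answer: VALID PRODUCT

Work:
|A|·|B| = 3·2 = 6;  |P| = 6
Check the pairing map k ↦ (π_A(k), π_B(k)):
  0 -> (0,0)
  1 -> (1,0)
  2 -> (2,0)
  3 -> (0,1)
  4 -> (1,1)
  5 -> (2,1)
distinct pairs in image: 6 / 6 needed
  → bijection onto A×B; projections well-typed.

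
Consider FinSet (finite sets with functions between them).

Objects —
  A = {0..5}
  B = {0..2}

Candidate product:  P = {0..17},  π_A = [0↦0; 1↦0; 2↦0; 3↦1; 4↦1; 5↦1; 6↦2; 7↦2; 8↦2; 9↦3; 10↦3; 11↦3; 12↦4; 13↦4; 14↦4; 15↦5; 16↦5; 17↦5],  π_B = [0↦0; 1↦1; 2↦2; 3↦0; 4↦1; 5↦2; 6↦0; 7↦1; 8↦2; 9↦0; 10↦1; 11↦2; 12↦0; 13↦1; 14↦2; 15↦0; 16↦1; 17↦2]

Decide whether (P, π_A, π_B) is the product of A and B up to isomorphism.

Answer: VALID PRODUCT

Derivation:
|A|·|B| = 6·3 = 18;  |P| = 18
Check the pairing map k ↦ (π_A(k), π_B(k)):
  0 ↦ (0,0)
  1 ↦ (0,1)
  2 ↦ (0,2)
  3 ↦ (1,0)
  4 ↦ (1,1)
  5 ↦ (1,2)
  6 ↦ (2,0)
  7 ↦ (2,1)
  8 ↦ (2,2)
  9 ↦ (3,0)
  10 ↦ (3,1)
  11 ↦ (3,2)
  12 ↦ (4,0)
  13 ↦ (4,1)
  14 ↦ (4,2)
  15 ↦ (5,0)
  16 ↦ (5,1)
  17 ↦ (5,2)
distinct pairs in image: 18 / 18 needed
  → bijection onto A×B; projections well-typed.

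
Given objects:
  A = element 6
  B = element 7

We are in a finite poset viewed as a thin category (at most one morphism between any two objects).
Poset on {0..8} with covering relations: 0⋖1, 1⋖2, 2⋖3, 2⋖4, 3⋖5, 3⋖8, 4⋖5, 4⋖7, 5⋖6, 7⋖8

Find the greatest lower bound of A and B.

{x : x≤A ∧ x≤B} = {0,1,2,4}  (A=6, B=7)
  0 ≤ 4
  1 ≤ 4
  2 ≤ 4
  4 ≤ 4
glb = 4

Answer: A∧B = 4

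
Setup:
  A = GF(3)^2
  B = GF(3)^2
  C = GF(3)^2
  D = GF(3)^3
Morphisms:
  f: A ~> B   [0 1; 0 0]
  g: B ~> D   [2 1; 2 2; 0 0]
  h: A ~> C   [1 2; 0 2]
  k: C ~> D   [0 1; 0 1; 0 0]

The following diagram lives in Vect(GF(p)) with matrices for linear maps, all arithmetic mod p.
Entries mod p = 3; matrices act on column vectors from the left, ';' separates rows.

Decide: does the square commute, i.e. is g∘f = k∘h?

Answer: COMMUTES

Work:
Along f;g (path 1):
  e0=⟨1,0⟩ f~>⟨0,0⟩ g~>⟨0,0,0⟩
  e1=⟨0,1⟩ f~>⟨1,0⟩ g~>⟨2,2,0⟩
  ⟦path⟧₁ = [0 2; 0 2; 0 0]
Along h;k (path 2):
  e0=⟨1,0⟩ h~>⟨1,0⟩ k~>⟨0,0,0⟩
  e1=⟨0,1⟩ h~>⟨2,2⟩ k~>⟨2,2,0⟩
  ⟦path⟧₂ = [0 2; 0 2; 0 0]
Equal? same morphism ✓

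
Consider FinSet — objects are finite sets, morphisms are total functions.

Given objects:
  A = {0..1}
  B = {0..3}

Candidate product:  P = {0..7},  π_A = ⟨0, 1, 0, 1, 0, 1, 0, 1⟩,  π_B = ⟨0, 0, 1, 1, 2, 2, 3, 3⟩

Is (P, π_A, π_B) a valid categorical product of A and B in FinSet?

Answer: VALID PRODUCT

Work:
|A|·|B| = 2·4 = 8;  |P| = 8
Check the pairing map k ↦ (π_A(k), π_B(k)):
  0 : (0,0)
  1 : (1,0)
  2 : (0,1)
  3 : (1,1)
  4 : (0,2)
  5 : (1,2)
  6 : (0,3)
  7 : (1,3)
distinct pairs in image: 8 / 8 needed
  → bijection onto A×B; projections well-typed.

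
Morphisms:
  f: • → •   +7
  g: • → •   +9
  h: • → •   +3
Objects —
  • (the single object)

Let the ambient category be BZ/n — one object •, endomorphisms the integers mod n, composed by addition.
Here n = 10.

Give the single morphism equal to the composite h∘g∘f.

  0 +7≡7 +9≡6 +3≡9  (mod 10)
result: +9

Answer: +9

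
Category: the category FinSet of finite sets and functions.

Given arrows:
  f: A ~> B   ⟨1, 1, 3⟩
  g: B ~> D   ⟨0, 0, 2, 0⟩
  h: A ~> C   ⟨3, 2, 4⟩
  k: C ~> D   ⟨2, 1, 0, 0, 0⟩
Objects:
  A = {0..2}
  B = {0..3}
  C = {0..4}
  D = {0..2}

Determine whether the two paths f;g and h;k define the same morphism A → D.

Answer: COMMUTES

Work:
Along f;g (path 1):
  0 f~>1 g~>0
  1 f~>1 g~>0
  2 f~>3 g~>0
  result₁ = ⟨0, 0, 0⟩
Along h;k (path 2):
  0 h~>3 k~>0
  1 h~>2 k~>0
  2 h~>4 k~>0
  result₂ = ⟨0, 0, 0⟩
Equal? YES — commutes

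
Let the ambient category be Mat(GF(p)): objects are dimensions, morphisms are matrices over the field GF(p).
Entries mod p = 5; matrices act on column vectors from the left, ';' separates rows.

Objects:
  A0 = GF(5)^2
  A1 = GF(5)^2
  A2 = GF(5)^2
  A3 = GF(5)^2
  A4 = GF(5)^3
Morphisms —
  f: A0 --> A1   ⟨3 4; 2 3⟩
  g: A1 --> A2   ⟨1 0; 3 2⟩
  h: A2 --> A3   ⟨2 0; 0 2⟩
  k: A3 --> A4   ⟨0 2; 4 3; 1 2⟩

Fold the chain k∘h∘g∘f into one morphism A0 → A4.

  e0=[1,0] f-->[3,2] g-->[3,3] h-->[1,1] k-->[2,2,3]
  e1=[0,1] f-->[4,3] g-->[4,3] h-->[3,1] k-->[2,0,0]
composite: ⟨2 2; 2 0; 3 0⟩

Answer: ⟨2 2; 2 0; 3 0⟩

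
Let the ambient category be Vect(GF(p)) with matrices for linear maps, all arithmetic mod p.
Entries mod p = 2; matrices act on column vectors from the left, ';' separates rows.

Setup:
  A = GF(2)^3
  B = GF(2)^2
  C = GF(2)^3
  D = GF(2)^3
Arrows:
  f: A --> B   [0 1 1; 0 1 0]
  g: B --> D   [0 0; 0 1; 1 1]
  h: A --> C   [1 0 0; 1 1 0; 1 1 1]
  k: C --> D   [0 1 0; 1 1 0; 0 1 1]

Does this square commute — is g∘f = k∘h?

Along f;g (path 1):
  e0=[1,0,0] f-->[0,0] g-->[0,0,0]
  e1=[0,1,0] f-->[1,1] g-->[0,1,0]
  e2=[0,0,1] f-->[1,0] g-->[0,0,1]
  ⟦path⟧₁ = [0 0 0; 0 1 0; 0 0 1]
Along h;k (path 2):
  e0=[1,0,0] h-->[1,1,1] k-->[1,0,0]
  e1=[0,1,0] h-->[0,1,1] k-->[1,1,0]
  e2=[0,0,1] h-->[0,0,1] k-->[0,0,1]
  ⟦path⟧₂ = [1 1 0; 0 1 0; 0 0 1]
Equal? differ; not commutative

Answer: DOES NOT COMMUTE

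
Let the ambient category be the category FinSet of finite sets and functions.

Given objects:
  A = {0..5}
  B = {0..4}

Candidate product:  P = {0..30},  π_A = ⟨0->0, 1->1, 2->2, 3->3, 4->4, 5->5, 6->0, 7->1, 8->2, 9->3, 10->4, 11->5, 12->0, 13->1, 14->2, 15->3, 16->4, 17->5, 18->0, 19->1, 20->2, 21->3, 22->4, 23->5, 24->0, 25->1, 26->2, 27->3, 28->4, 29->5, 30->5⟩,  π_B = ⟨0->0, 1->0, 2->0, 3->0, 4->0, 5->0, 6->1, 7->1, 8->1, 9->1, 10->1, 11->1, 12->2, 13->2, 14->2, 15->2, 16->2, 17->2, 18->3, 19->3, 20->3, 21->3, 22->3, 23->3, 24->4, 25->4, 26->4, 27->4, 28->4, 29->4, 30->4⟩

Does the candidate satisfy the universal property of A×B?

|A|·|B| = 6·5 = 30;  |P| = 31
  → cardinalities differ; no bijection possible.

Answer: NOT A VALID PRODUCT — |P|=31 ≠ |A|·|B|=30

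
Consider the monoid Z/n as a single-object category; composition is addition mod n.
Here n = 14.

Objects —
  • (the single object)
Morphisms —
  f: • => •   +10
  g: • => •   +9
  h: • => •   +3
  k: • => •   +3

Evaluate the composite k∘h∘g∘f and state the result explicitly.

Answer: +11

Work:
  0 +10≡10 +9≡5 +3≡8 +3≡11  (mod 14)
⟦path⟧: +11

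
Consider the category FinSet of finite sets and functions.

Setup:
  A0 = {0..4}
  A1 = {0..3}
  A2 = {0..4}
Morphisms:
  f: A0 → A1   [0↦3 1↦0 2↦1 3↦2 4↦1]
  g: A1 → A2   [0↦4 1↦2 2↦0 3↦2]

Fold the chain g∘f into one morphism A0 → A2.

  0 f→3 g→2
  1 f→0 g→4
  2 f→1 g→2
  3 f→2 g→0
  4 f→1 g→2
⟦path⟧: [0↦2 1↦4 2↦2 3↦0 4↦2]

Answer: [0↦2 1↦4 2↦2 3↦0 4↦2]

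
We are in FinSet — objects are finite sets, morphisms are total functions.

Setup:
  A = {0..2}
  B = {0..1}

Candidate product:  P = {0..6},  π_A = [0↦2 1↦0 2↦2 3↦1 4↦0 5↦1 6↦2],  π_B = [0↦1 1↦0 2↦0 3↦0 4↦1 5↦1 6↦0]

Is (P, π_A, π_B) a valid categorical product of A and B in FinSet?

|A|·|B| = 3·2 = 6;  |P| = 7
  → cardinalities differ; no bijection possible.

Answer: NOT A VALID PRODUCT — |P|=7 ≠ |A|·|B|=6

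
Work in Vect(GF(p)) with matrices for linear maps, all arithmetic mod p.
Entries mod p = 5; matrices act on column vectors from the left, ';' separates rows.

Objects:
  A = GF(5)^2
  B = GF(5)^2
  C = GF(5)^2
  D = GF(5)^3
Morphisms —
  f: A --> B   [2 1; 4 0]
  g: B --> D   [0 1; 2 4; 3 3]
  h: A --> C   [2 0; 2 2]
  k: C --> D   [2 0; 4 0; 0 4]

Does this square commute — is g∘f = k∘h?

Answer: DOES NOT COMMUTE

Trace:
1) trace f;g:
  e0=[1,0] f-->[2,4] g-->[4,0,3]
  e1=[0,1] f-->[1,0] g-->[0,2,3]
  composite₁ = [4 0; 0 2; 3 3]
2) trace h;k:
  e0=[1,0] h-->[2,2] k-->[4,3,3]
  e1=[0,1] h-->[0,2] k-->[0,0,3]
  composite₂ = [4 0; 3 0; 3 3]
Equal? distinct morphisms ✗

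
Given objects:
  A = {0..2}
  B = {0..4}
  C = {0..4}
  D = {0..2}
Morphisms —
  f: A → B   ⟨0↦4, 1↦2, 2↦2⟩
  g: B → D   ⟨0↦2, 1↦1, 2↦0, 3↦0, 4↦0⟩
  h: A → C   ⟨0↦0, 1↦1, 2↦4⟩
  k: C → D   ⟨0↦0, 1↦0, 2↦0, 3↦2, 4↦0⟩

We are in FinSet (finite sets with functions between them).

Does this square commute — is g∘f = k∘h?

1) trace f;g:
  0 f→4 g→0
  1 f→2 g→0
  2 f→2 g→0
  composite₁ = ⟨0↦0, 1↦0, 2↦0⟩
2) trace h;k:
  0 h→0 k→0
  1 h→1 k→0
  2 h→4 k→0
  composite₂ = ⟨0↦0, 1↦0, 2↦0⟩
Equal? equal; square commutes

Answer: COMMUTES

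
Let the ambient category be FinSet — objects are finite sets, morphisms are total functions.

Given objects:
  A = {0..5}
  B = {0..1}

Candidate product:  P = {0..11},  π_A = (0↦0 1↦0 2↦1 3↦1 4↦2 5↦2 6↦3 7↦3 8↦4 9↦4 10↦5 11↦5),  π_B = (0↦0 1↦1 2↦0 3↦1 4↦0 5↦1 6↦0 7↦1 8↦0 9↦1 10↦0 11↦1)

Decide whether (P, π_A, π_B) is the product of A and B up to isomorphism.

|A|·|B| = 6·2 = 12;  |P| = 12
Check the pairing map k ↦ (π_A(k), π_B(k)):
  0 ↦ (0,0)
  1 ↦ (0,1)
  2 ↦ (1,0)
  3 ↦ (1,1)
  4 ↦ (2,0)
  5 ↦ (2,1)
  6 ↦ (3,0)
  7 ↦ (3,1)
  8 ↦ (4,0)
  9 ↦ (4,1)
  10 ↦ (5,0)
  11 ↦ (5,1)
distinct pairs in image: 12 / 12 needed
  → bijection onto A×B; projections well-typed.

Answer: VALID PRODUCT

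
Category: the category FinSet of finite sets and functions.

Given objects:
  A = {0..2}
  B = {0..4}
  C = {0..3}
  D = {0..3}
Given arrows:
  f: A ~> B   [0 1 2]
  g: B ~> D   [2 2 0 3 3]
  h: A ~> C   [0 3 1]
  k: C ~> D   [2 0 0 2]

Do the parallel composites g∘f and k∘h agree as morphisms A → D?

Answer: COMMUTES

Work:
Path 1 = f;g:
  0 f~>0 g~>2
  1 f~>1 g~>2
  2 f~>2 g~>0
  result₁ = [2 2 0]
Path 2 = h;k:
  0 h~>0 k~>2
  1 h~>3 k~>2
  2 h~>1 k~>0
  result₂ = [2 2 0]
Equal? YES — commutes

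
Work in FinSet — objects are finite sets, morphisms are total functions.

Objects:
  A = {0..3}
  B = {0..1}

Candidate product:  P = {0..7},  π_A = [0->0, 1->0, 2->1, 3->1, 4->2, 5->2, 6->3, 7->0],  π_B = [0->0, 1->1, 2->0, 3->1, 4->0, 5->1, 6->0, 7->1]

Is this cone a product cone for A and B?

|A|·|B| = 4·2 = 8;  |P| = 8
Check the pairing map k ↦ (π_A(k), π_B(k)):
  0 -> (0,0)
  1 -> (0,1)
  2 -> (1,0)
  3 -> (1,1)
  4 -> (2,0)
  5 -> (2,1)
  6 -> (3,0)
  7 -> (0,1)  ✗ repeats pair of k=1
distinct pairs in image: 7 / 8 needed
  → (0,1) hit at k=1 and k=7

Answer: NOT A VALID PRODUCT — duplicate pair at indices 1,7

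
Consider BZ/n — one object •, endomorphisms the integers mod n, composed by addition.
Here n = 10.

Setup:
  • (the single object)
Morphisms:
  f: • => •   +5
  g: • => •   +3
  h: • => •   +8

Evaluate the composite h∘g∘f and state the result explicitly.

  0 +5≡5 +3≡8 +8≡6  (mod 10)
⟦path⟧: +6

Answer: +6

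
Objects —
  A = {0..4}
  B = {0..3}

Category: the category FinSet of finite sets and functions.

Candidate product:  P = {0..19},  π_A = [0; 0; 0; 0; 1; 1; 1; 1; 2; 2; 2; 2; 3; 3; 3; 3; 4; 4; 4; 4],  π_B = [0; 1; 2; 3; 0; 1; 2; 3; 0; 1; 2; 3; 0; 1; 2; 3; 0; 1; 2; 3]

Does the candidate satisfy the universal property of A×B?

|A|·|B| = 5·4 = 20;  |P| = 20
Check the pairing map k ↦ (π_A(k), π_B(k)):
  0 : (0,0)
  1 : (0,1)
  2 : (0,2)
  3 : (0,3)
  4 : (1,0)
  5 : (1,1)
  6 : (1,2)
  7 : (1,3)
  8 : (2,0)
  9 : (2,1)
  10 : (2,2)
  11 : (2,3)
  12 : (3,0)
  13 : (3,1)
  14 : (3,2)
  15 : (3,3)
  16 : (4,0)
  17 : (4,1)
  18 : (4,2)
  19 : (4,3)
distinct pairs in image: 20 / 20 needed
  → bijection onto A×B; projections well-typed.

Answer: VALID PRODUCT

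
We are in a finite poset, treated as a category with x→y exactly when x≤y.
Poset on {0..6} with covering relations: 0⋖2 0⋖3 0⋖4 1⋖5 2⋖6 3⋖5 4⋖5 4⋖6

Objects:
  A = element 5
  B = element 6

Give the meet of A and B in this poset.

Answer: A∧B = 4

Trace:
Common predecessors of 5,6: {0,4}
  0 ⊑ 4
  4 ⊑ 4
glb = 4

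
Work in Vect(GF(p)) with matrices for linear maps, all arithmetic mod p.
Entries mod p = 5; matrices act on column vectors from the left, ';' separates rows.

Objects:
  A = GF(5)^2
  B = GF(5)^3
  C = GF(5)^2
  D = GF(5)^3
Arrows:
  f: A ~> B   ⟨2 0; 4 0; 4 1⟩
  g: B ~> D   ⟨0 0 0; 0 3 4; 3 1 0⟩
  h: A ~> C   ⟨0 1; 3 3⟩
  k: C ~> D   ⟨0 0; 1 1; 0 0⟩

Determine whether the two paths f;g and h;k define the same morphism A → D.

Answer: COMMUTES

Work:
1) trace f;g:
  e0=⟨1,0⟩ f~>⟨2,4,4⟩ g~>⟨0,3,0⟩
  e1=⟨0,1⟩ f~>⟨0,0,1⟩ g~>⟨0,4,0⟩
  composite₁ = ⟨0 0; 3 4; 0 0⟩
2) trace h;k:
  e0=⟨1,0⟩ h~>⟨0,3⟩ k~>⟨0,3,0⟩
  e1=⟨0,1⟩ h~>⟨1,3⟩ k~>⟨0,4,0⟩
  composite₂ = ⟨0 0; 3 4; 0 0⟩
Equal? same morphism ✓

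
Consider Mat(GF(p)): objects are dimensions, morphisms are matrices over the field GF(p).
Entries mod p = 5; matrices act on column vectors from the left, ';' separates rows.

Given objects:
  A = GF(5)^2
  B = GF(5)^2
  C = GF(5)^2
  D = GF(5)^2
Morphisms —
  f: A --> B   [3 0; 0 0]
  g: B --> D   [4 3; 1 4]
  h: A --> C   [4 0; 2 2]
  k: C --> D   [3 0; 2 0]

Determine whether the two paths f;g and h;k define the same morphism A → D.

Path 1 = f;g:
  e0=⟨1,0⟩ f-->⟨3,0⟩ g-->⟨2,3⟩
  e1=⟨0,1⟩ f-->⟨0,0⟩ g-->⟨0,0⟩
  ⟦path⟧₁ = [2 0; 3 0]
Path 2 = h;k:
  e0=⟨1,0⟩ h-->⟨4,2⟩ k-->⟨2,3⟩
  e1=⟨0,1⟩ h-->⟨0,2⟩ k-->⟨0,0⟩
  ⟦path⟧₂ = [2 0; 3 0]
Equal? equal; square commutes

Answer: COMMUTES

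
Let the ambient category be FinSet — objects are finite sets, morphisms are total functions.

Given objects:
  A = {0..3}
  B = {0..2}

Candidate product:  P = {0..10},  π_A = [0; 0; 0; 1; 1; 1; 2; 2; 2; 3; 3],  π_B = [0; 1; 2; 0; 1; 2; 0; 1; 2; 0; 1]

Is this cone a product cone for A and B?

Answer: NOT A VALID PRODUCT — |P|=11 ≠ |A|·|B|=12

Derivation:
|A|·|B| = 4·3 = 12;  |P| = 11
  → cardinalities differ; no bijection possible.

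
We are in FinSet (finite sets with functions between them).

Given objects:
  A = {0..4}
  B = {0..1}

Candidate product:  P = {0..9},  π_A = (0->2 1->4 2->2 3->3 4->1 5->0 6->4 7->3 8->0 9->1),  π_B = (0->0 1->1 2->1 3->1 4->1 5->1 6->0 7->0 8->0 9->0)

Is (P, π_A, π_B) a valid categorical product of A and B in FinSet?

|A|·|B| = 5·2 = 10;  |P| = 10
Check the pairing map k ↦ (π_A(k), π_B(k)):
  0 -> (2,0)
  1 -> (4,1)
  2 -> (2,1)
  3 -> (3,1)
  4 -> (1,1)
  5 -> (0,1)
  6 -> (4,0)
  7 -> (3,0)
  8 -> (0,0)
  9 -> (1,0)
distinct pairs in image: 10 / 10 needed
  → bijection onto A×B; projections well-typed.

Answer: VALID PRODUCT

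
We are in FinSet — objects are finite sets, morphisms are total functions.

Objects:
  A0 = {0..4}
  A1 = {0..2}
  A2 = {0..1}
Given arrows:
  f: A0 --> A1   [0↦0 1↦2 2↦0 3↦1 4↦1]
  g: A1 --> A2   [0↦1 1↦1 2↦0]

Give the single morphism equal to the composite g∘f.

Answer: [0↦1 1↦0 2↦1 3↦1 4↦1]

Derivation:
  0 f-->0 g-->1
  1 f-->2 g-->0
  2 f-->0 g-->1
  3 f-->1 g-->1
  4 f-->1 g-->1
⟦path⟧: [0↦1 1↦0 2↦1 3↦1 4↦1]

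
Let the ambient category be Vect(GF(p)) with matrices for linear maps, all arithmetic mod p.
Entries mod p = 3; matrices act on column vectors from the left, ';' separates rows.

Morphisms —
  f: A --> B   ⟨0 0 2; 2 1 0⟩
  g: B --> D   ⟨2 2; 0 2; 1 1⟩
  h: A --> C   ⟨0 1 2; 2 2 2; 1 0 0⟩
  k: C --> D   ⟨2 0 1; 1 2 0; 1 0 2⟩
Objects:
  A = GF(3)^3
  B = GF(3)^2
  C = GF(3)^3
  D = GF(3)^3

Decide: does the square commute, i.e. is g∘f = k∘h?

Answer: COMMUTES

Work:
Path 1 = f;g:
  e0=(1,0,0) f-->(0,2) g-->(1,1,2)
  e1=(0,1,0) f-->(0,1) g-->(2,2,1)
  e2=(0,0,1) f-->(2,0) g-->(1,0,2)
  result₁ = ⟨1 2 1; 1 2 0; 2 1 2⟩
Path 2 = h;k:
  e0=(1,0,0) h-->(0,2,1) k-->(1,1,2)
  e1=(0,1,0) h-->(1,2,0) k-->(2,2,1)
  e2=(0,0,1) h-->(2,2,0) k-->(1,0,2)
  result₂ = ⟨1 2 1; 1 2 0; 2 1 2⟩
Equal? equal; square commutes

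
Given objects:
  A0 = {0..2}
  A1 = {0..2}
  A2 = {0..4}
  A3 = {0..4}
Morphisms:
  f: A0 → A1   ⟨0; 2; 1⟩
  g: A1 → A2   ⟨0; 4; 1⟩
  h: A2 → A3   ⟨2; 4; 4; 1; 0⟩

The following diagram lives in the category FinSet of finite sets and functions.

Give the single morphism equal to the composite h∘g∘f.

Answer: ⟨2; 4; 0⟩

Trace:
  0 f→0 g→0 h→2
  1 f→2 g→1 h→4
  2 f→1 g→4 h→0
composite: ⟨2; 4; 0⟩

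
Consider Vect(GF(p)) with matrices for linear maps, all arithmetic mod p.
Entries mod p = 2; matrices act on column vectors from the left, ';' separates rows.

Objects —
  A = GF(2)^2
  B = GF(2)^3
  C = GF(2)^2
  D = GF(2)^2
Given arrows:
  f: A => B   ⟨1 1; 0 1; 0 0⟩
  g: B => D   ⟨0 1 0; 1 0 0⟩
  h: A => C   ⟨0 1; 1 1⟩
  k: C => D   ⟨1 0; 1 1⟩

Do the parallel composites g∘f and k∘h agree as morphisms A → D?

Answer: DOES NOT COMMUTE

Work:
1) trace f;g:
  e0=[1,0] f=>[1,0,0] g=>[0,1]
  e1=[0,1] f=>[1,1,0] g=>[1,1]
  result₁ = ⟨0 1; 1 1⟩
2) trace h;k:
  e0=[1,0] h=>[0,1] k=>[0,1]
  e1=[0,1] h=>[1,1] k=>[1,0]
  result₂ = ⟨0 1; 1 0⟩
Equal? differ; not commutative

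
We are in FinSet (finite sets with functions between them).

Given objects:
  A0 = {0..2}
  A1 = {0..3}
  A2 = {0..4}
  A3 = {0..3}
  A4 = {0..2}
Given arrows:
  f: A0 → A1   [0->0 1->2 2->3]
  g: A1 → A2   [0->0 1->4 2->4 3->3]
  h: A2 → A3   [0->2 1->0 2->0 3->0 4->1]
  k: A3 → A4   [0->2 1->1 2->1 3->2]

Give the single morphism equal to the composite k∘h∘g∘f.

Answer: [0->1 1->1 2->2]

Derivation:
  0 f→0 g→0 h→2 k→1
  1 f→2 g→4 h→1 k→1
  2 f→3 g→3 h→0 k→2
result: [0->1 1->1 2->2]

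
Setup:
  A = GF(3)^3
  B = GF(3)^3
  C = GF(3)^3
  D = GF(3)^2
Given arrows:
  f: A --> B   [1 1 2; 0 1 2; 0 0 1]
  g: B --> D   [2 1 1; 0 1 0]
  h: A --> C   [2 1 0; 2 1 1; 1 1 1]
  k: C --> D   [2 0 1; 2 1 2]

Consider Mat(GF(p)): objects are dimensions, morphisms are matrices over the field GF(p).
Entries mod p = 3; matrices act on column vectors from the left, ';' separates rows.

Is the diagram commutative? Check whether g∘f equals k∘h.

Along f;g (path 1):
  e0=⟨1,0,0⟩ f-->⟨1,0,0⟩ g-->⟨2,0⟩
  e1=⟨0,1,0⟩ f-->⟨1,1,0⟩ g-->⟨0,1⟩
  e2=⟨0,0,1⟩ f-->⟨2,2,1⟩ g-->⟨1,2⟩
  result₁ = [2 0 1; 0 1 2]
Along h;k (path 2):
  e0=⟨1,0,0⟩ h-->⟨2,2,1⟩ k-->⟨2,2⟩
  e1=⟨0,1,0⟩ h-->⟨1,1,1⟩ k-->⟨0,2⟩
  e2=⟨0,0,1⟩ h-->⟨0,1,1⟩ k-->⟨1,0⟩
  result₂ = [2 0 1; 2 2 0]
Equal? distinct morphisms ✗

Answer: DOES NOT COMMUTE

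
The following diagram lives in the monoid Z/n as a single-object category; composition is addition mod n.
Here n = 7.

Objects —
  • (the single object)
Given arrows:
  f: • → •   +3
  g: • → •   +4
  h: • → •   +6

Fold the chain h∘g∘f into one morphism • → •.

  0 +3≡3 +4≡0 +6≡6  (mod 7)
composite: +6

Answer: +6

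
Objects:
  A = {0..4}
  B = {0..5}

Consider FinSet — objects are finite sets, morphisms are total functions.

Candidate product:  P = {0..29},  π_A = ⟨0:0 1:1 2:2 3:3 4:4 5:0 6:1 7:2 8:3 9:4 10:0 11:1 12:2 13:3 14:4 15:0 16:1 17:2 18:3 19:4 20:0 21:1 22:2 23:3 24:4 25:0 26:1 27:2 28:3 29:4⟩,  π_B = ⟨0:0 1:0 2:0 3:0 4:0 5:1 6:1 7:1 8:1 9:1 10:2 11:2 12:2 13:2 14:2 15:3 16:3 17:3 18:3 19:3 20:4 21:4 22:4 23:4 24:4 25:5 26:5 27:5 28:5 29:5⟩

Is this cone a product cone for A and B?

Answer: VALID PRODUCT

Derivation:
|A|·|B| = 5·6 = 30;  |P| = 30
Check the pairing map k ↦ (π_A(k), π_B(k)):
  0 : (0,0)
  1 : (1,0)
  2 : (2,0)
  3 : (3,0)
  4 : (4,0)
  5 : (0,1)
  6 : (1,1)
  7 : (2,1)
  8 : (3,1)
  9 : (4,1)
  10 : (0,2)
  11 : (1,2)
  12 : (2,2)
  13 : (3,2)
  14 : (4,2)
  15 : (0,3)
  16 : (1,3)
  17 : (2,3)
  18 : (3,3)
  19 : (4,3)
  20 : (0,4)
  21 : (1,4)
  22 : (2,4)
  23 : (3,4)
  24 : (4,4)
  25 : (0,5)
  26 : (1,5)
  27 : (2,5)
  28 : (3,5)
  29 : (4,5)
distinct pairs in image: 30 / 30 needed
  → bijection onto A×B; projections well-typed.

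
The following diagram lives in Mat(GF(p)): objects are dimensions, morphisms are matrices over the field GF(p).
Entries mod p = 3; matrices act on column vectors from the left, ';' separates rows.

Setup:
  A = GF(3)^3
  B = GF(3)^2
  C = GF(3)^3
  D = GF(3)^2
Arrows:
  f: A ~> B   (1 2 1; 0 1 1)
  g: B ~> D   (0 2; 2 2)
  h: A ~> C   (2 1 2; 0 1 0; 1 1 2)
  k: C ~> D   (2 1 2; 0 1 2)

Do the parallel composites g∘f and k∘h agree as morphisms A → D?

Path 1 = f;g:
  e0=⟨1,0,0⟩ f~>⟨1,0⟩ g~>⟨0,2⟩
  e1=⟨0,1,0⟩ f~>⟨2,1⟩ g~>⟨2,0⟩
  e2=⟨0,0,1⟩ f~>⟨1,1⟩ g~>⟨2,1⟩
  result₁ = (0 2 2; 2 0 1)
Path 2 = h;k:
  e0=⟨1,0,0⟩ h~>⟨2,0,1⟩ k~>⟨0,2⟩
  e1=⟨0,1,0⟩ h~>⟨1,1,1⟩ k~>⟨2,0⟩
  e2=⟨0,0,1⟩ h~>⟨2,0,2⟩ k~>⟨2,1⟩
  result₂ = (0 2 2; 2 0 1)
Equal? same morphism ✓

Answer: COMMUTES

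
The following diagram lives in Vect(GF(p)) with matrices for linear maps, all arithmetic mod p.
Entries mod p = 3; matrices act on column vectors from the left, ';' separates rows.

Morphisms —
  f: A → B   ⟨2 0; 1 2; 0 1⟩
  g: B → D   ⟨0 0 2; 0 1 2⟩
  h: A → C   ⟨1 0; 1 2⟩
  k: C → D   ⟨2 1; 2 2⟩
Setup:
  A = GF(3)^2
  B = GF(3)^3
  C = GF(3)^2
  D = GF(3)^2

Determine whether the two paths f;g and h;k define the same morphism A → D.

1) trace f;g:
  e0=(1,0) f→(2,1,0) g→(0,1)
  e1=(0,1) f→(0,2,1) g→(2,1)
  composite₁ = ⟨0 2; 1 1⟩
2) trace h;k:
  e0=(1,0) h→(1,1) k→(0,1)
  e1=(0,1) h→(0,2) k→(2,1)
  composite₂ = ⟨0 2; 1 1⟩
Equal? YES — commutes

Answer: COMMUTES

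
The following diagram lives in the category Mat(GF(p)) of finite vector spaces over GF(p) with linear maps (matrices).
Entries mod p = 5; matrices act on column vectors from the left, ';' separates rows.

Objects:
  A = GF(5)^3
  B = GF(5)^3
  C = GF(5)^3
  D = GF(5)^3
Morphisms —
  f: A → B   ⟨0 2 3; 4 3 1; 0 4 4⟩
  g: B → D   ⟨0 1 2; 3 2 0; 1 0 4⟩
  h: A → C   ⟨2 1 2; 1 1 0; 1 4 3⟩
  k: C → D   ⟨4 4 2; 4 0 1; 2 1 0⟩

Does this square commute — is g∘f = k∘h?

Answer: DOES NOT COMMUTE

Work:
1) trace f;g:
  e0=(1,0,0) f→(0,4,0) g→(4,3,0)
  e1=(0,1,0) f→(2,3,4) g→(1,2,3)
  e2=(0,0,1) f→(3,1,4) g→(4,1,4)
  result₁ = ⟨4 1 4; 3 2 1; 0 3 4⟩
2) trace h;k:
  e0=(1,0,0) h→(2,1,1) k→(4,4,0)
  e1=(0,1,0) h→(1,1,4) k→(1,3,3)
  e2=(0,0,1) h→(2,0,3) k→(4,1,4)
  result₂ = ⟨4 1 4; 4 3 1; 0 3 4⟩
Equal? NO — does not commute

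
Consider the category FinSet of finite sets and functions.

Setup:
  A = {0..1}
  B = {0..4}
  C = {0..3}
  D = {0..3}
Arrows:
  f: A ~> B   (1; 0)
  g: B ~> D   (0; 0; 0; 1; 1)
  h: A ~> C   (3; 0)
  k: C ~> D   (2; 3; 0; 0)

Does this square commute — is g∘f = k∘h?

Along f;g (path 1):
  0 f~>1 g~>0
  1 f~>0 g~>0
  composite₁ = (0; 0)
Along h;k (path 2):
  0 h~>3 k~>0
  1 h~>0 k~>2
  composite₂ = (0; 2)
Equal? differ; not commutative

Answer: DOES NOT COMMUTE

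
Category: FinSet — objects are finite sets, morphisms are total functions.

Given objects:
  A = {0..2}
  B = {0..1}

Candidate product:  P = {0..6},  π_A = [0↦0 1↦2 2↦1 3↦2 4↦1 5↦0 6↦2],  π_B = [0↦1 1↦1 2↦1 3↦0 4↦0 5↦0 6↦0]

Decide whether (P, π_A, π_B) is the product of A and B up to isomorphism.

|A|·|B| = 3·2 = 6;  |P| = 7
  → cardinalities differ; no bijection possible.

Answer: NOT A VALID PRODUCT — |P|=7 ≠ |A|·|B|=6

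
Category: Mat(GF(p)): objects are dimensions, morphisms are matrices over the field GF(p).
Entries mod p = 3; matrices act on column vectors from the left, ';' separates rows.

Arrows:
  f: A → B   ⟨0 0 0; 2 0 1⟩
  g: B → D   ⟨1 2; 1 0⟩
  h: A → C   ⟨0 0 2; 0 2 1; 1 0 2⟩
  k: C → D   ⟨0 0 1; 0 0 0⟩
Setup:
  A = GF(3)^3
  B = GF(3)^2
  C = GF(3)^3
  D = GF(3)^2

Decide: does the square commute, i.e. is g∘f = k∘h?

Answer: COMMUTES

Work:
Along f;g (path 1):
  e0=⟨1,0,0⟩ f→⟨0,2⟩ g→⟨1,0⟩
  e1=⟨0,1,0⟩ f→⟨0,0⟩ g→⟨0,0⟩
  e2=⟨0,0,1⟩ f→⟨0,1⟩ g→⟨2,0⟩
  result₁ = ⟨1 0 2; 0 0 0⟩
Along h;k (path 2):
  e0=⟨1,0,0⟩ h→⟨0,0,1⟩ k→⟨1,0⟩
  e1=⟨0,1,0⟩ h→⟨0,2,0⟩ k→⟨0,0⟩
  e2=⟨0,0,1⟩ h→⟨2,1,2⟩ k→⟨2,0⟩
  result₂ = ⟨1 0 2; 0 0 0⟩
Equal? equal; square commutes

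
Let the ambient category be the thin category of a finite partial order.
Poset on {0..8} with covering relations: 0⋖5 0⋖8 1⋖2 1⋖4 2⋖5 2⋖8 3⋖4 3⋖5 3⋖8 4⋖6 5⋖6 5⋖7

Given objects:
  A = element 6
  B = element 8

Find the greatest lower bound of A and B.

Answer: NO MEET EXISTS

Work:
Lower bounds of A=6 and B=8: {0,1,2,3}
  maximal lower bounds 0 and 2 are incomparable: neither 0≤2 nor 2≤0
→ no greatest lower bound exists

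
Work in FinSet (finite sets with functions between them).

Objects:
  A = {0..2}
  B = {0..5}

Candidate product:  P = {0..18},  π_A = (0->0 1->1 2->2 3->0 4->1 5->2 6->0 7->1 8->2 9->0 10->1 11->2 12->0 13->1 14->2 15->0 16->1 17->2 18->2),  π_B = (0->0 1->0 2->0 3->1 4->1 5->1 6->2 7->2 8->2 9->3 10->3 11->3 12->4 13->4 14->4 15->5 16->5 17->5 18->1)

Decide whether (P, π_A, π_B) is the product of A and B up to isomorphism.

Answer: NOT A VALID PRODUCT — |P|=19 ≠ |A|·|B|=18

Trace:
|A|·|B| = 3·6 = 18;  |P| = 19
  → cardinalities differ; no bijection possible.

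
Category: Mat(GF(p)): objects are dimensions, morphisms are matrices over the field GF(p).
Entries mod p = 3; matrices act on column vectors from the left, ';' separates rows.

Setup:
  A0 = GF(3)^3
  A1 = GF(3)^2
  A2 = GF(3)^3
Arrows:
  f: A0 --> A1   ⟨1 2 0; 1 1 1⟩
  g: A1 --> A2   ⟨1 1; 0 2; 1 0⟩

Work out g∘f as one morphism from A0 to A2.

Answer: ⟨2 0 1; 2 2 2; 1 2 0⟩

Derivation:
  e0=(1,0,0) f-->(1,1) g-->(2,2,1)
  e1=(0,1,0) f-->(2,1) g-->(0,2,2)
  e2=(0,0,1) f-->(0,1) g-->(1,2,0)
result: ⟨2 0 1; 2 2 2; 1 2 0⟩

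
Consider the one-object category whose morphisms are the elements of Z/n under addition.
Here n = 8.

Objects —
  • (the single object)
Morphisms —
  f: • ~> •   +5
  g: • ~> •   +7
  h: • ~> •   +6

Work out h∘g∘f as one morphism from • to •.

Answer: +2

Derivation:
  0 +5≡5 +7≡4 +6≡2  (mod 8)
composite: +2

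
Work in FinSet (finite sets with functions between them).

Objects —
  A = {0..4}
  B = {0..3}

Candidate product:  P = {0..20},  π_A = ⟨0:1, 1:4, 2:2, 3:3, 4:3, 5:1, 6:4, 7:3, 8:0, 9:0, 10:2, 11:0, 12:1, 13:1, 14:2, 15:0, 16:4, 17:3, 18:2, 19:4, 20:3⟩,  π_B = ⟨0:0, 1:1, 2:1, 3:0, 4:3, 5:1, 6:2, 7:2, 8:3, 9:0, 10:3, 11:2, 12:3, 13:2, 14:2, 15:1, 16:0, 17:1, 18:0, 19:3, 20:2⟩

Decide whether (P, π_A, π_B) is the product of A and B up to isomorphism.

|A|·|B| = 5·4 = 20;  |P| = 21
  → cardinalities differ; no bijection possible.

Answer: NOT A VALID PRODUCT — |P|=21 ≠ |A|·|B|=20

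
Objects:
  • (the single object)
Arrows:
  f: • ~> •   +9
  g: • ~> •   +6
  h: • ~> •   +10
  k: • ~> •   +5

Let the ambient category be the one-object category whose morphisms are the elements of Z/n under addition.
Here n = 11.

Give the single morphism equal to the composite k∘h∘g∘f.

  0 +9≡9 +6≡4 +10≡3 +5≡8  (mod 11)
⟦path⟧: +8

Answer: +8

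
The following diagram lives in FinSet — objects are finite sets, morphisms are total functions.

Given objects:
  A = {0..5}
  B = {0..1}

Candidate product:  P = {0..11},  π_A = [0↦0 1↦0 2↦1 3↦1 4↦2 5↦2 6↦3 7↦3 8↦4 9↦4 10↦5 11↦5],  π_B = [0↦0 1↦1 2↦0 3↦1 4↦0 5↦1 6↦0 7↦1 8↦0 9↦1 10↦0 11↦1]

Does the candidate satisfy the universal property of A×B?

|A|·|B| = 6·2 = 12;  |P| = 12
Check the pairing map k ↦ (π_A(k), π_B(k)):
  0 ↦ (0,0)
  1 ↦ (0,1)
  2 ↦ (1,0)
  3 ↦ (1,1)
  4 ↦ (2,0)
  5 ↦ (2,1)
  6 ↦ (3,0)
  7 ↦ (3,1)
  8 ↦ (4,0)
  9 ↦ (4,1)
  10 ↦ (5,0)
  11 ↦ (5,1)
distinct pairs in image: 12 / 12 needed
  → bijection onto A×B; projections well-typed.

Answer: VALID PRODUCT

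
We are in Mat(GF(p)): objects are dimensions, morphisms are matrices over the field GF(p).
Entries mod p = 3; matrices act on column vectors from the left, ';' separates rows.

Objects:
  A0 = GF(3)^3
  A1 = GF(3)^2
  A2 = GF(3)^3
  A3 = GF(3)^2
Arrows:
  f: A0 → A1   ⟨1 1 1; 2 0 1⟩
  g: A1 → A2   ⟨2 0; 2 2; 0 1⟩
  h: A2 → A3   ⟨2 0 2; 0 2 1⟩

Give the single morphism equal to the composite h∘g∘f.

Answer: ⟨2 1 0; 2 1 0⟩

Derivation:
  e0=[1,0,0] f→[1,2] g→[2,0,2] h→[2,2]
  e1=[0,1,0] f→[1,0] g→[2,2,0] h→[1,1]
  e2=[0,0,1] f→[1,1] g→[2,1,1] h→[0,0]
composite: ⟨2 1 0; 2 1 0⟩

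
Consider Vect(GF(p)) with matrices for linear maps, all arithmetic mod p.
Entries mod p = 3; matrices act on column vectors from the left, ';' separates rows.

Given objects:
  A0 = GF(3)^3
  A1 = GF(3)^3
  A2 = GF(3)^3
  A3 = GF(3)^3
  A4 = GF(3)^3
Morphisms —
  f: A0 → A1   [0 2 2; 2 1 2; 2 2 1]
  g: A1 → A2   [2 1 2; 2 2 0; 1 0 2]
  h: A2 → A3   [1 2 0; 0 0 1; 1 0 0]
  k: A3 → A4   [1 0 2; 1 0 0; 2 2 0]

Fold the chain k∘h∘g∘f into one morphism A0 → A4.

Answer: [2 0 1; 2 0 0; 0 0 2]

Derivation:
  e0=⟨1,0,0⟩ f→⟨0,2,2⟩ g→⟨0,1,1⟩ h→⟨2,1,0⟩ k→⟨2,2,0⟩
  e1=⟨0,1,0⟩ f→⟨2,1,2⟩ g→⟨0,0,0⟩ h→⟨0,0,0⟩ k→⟨0,0,0⟩
  e2=⟨0,0,1⟩ f→⟨2,2,1⟩ g→⟨2,2,1⟩ h→⟨0,1,2⟩ k→⟨1,0,2⟩
⟦path⟧: [2 0 1; 2 0 0; 0 0 2]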